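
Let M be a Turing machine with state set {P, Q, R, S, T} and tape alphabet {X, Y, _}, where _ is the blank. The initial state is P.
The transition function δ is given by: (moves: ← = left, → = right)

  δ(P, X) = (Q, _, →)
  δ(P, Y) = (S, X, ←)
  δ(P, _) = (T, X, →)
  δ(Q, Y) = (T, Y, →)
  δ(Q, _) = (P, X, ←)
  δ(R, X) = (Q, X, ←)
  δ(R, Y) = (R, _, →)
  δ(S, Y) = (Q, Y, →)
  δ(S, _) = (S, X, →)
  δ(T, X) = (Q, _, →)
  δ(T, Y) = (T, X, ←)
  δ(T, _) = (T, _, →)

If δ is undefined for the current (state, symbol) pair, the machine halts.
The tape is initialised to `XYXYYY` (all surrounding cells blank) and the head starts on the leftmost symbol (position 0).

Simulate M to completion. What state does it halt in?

P | [X]YXYYY   read X → write _, move →, go to Q
Q | _[Y]XYYY   read Y → write Y, move →, go to T
T | _Y[X]YYY   read X → write _, move →, go to Q
Q | _Y_[Y]YY   read Y → write Y, move →, go to T
T | _Y_Y[Y]Y   read Y → write X, move ←, go to T
T | _Y_[Y]XY   read Y → write X, move ←, go to T
T | _Y[_]XXY   read _ → write _, move →, go to T
T | _Y_[X]XY   read X → write _, move →, go to Q
Q | _Y__[X]Y
No transition is defined for (Q, X); M halts in state Q.

Q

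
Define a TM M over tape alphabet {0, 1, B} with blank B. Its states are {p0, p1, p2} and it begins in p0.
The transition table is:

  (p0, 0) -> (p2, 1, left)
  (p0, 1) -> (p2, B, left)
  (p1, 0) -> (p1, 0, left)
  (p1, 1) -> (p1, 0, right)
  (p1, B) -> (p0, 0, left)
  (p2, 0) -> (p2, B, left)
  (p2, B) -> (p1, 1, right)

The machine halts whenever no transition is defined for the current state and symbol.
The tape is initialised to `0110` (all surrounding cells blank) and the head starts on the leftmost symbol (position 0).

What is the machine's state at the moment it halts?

p0 | BBB[0]110   read 0 → write 1, move left, go to p2
p2 | BB[B]1110   read B → write 1, move right, go to p1
p1 | BB1[1]110   read 1 → write 0, move right, go to p1
p1 | BB10[1]10   read 1 → write 0, move right, go to p1
p1 | BB100[1]0   read 1 → write 0, move right, go to p1
p1 | BB1000[0]   read 0 → write 0, move left, go to p1
p1 | BB100[0]0   read 0 → write 0, move left, go to p1
p1 | BB10[0]00   read 0 → write 0, move left, go to p1
p1 | BB1[0]000   read 0 → write 0, move left, go to p1
p1 | BB[1]0000   read 1 → write 0, move right, go to p1
p1 | BB0[0]000   read 0 → write 0, move left, go to p1
p1 | BB[0]0000   read 0 → write 0, move left, go to p1
p1 | B[B]00000   read B → write 0, move left, go to p0
p0 | [B]000000
No transition is defined for (p0, B); M halts in state p0.

p0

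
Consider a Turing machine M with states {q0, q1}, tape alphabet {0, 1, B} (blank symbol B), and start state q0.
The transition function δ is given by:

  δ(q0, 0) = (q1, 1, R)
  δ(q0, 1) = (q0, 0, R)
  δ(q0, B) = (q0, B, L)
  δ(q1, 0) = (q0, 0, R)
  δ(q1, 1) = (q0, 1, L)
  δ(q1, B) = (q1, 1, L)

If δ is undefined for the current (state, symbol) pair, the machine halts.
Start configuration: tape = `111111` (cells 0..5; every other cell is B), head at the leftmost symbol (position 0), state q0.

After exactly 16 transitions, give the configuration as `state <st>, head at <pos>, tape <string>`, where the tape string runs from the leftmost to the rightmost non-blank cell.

state=q0 head=0 tape=[1]11111BB   (q0,1)→(q0,0,R)
state=q0 head=1 tape=0[1]1111BB   (q0,1)→(q0,0,R)
state=q0 head=2 tape=00[1]111BB   (q0,1)→(q0,0,R)
state=q0 head=3 tape=000[1]11BB   (q0,1)→(q0,0,R)
state=q0 head=4 tape=0000[1]1BB   (q0,1)→(q0,0,R)
state=q0 head=5 tape=00000[1]BB   (q0,1)→(q0,0,R)
state=q0 head=6 tape=000000[B]B   (q0,B)→(q0,B,L)
state=q0 head=5 tape=00000[0]BB   (q0,0)→(q1,1,R)
state=q1 head=6 tape=000001[B]B   (q1,B)→(q1,1,L)
state=q1 head=5 tape=00000[1]1B   (q1,1)→(q0,1,L)
state=q0 head=4 tape=0000[0]11B   (q0,0)→(q1,1,R)
state=q1 head=5 tape=00001[1]1B   (q1,1)→(q0,1,L)
state=q0 head=4 tape=0000[1]11B   (q0,1)→(q0,0,R)
state=q0 head=5 tape=00000[1]1B   (q0,1)→(q0,0,R)
state=q0 head=6 tape=000000[1]B   (q0,1)→(q0,0,R)
state=q0 head=7 tape=0000000[B]   (q0,B)→(q0,B,L)
state=q0 head=6 tape=000000[0]B
After 16 steps: state q0, head at 6, tape 0000000.

state q0, head at 6, tape 0000000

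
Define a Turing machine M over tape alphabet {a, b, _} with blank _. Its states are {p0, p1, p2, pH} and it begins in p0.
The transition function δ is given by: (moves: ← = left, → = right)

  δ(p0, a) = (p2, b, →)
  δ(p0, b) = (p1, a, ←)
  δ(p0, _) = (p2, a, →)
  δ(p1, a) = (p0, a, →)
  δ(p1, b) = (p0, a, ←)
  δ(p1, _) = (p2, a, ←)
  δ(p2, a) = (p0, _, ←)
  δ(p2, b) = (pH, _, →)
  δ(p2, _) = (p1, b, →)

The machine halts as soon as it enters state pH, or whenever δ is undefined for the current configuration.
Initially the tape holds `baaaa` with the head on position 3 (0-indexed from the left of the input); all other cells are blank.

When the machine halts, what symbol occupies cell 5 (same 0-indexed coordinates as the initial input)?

p0 | baa[a]a_   read a → write b, move →, go to p2
p2 | baab[a]_   read a → write _, move ←, go to p0
p0 | baa[b]__   read b → write a, move ←, go to p1
p1 | ba[a]a__   read a → write a, move →, go to p0
p0 | baa[a]__   read a → write b, move →, go to p2
p2 | baab[_]_   read _ → write b, move →, go to p1
p1 | baabb[_]   read _ → write a, move ←, go to p2
p2 | baab[b]a   read b → write _, move →, go to pH
pH | baab_[a]
Cell 5 holds a when M halts.

a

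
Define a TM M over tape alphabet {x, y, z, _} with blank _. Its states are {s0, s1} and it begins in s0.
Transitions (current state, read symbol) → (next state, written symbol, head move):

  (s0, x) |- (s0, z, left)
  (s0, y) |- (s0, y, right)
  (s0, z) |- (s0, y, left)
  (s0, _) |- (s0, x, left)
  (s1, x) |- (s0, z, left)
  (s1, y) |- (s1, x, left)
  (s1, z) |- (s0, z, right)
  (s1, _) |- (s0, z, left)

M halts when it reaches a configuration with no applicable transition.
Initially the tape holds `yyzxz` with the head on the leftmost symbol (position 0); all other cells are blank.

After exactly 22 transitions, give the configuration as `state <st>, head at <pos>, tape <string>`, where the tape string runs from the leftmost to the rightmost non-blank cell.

state s0, head at 6, tape yyyyyyx

s0 | [y]yzxz__   read y → write y, move right, go to s0
s0 | y[y]zxz__   read y → write y, move right, go to s0
s0 | yy[z]xz__   read z → write y, move left, go to s0
s0 | y[y]yxz__   read y → write y, move right, go to s0
s0 | yy[y]xz__   read y → write y, move right, go to s0
s0 | yyy[x]z__   read x → write z, move left, go to s0
s0 | yy[y]zz__   read y → write y, move right, go to s0
s0 | yyy[z]z__   read z → write y, move left, go to s0
s0 | yy[y]yz__   read y → write y, move right, go to s0
s0 | yyy[y]z__   read y → write y, move right, go to s0
s0 | yyyy[z]__   read z → write y, move left, go to s0
s0 | yyy[y]y__   read y → write y, move right, go to s0
s0 | yyyy[y]__   read y → write y, move right, go to s0
s0 | yyyyy[_]_   read _ → write x, move left, go to s0
s0 | yyyy[y]x_   read y → write y, move right, go to s0
s0 | yyyyy[x]_   read x → write z, move left, go to s0
s0 | yyyy[y]z_   read y → write y, move right, go to s0
s0 | yyyyy[z]_   read z → write y, move left, go to s0
s0 | yyyy[y]y_   read y → write y, move right, go to s0
s0 | yyyyy[y]_   read y → write y, move right, go to s0
s0 | yyyyyy[_]   read _ → write x, move left, go to s0
s0 | yyyyy[y]x   read y → write y, move right, go to s0
s0 | yyyyyy[x]
After 22 steps: state s0, head at 6, tape yyyyyyx.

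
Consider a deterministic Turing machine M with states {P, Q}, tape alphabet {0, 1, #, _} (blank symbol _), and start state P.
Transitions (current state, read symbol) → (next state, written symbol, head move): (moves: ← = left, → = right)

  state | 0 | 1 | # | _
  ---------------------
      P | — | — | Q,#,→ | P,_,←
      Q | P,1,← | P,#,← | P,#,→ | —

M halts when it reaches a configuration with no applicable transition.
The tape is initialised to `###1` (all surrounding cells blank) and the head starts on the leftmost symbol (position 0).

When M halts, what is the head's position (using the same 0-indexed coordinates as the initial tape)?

4

P | [#]##1_   read # → write #, move →, go to Q
Q | #[#]#1_   read # → write #, move →, go to P
P | ##[#]1_   read # → write #, move →, go to Q
Q | ###[1]_   read 1 → write #, move ←, go to P
P | ##[#]#_   read # → write #, move →, go to Q
Q | ###[#]_   read # → write #, move →, go to P
P | ####[_]   read _ → write _, move ←, go to P
P | ###[#]_   read # → write #, move →, go to Q
Q | ####[_]
At halt the head is at cell 4.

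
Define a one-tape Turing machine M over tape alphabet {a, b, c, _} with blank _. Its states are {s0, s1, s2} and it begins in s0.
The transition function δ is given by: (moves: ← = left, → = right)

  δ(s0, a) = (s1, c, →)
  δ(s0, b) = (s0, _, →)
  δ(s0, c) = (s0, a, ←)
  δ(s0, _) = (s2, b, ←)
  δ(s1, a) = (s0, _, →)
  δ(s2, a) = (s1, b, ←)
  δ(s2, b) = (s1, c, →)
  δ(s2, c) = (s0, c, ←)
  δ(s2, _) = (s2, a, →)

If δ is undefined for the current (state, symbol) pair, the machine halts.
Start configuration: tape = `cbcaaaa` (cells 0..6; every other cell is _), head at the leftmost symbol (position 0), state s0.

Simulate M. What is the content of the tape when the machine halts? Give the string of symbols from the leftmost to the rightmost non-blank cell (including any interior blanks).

s0 | __[c]bcaaaa__   read c → write a, move ←, go to s0
s0 | _[_]abcaaaa__   read _ → write b, move ←, go to s2
s2 | [_]babcaaaa__   read _ → write a, move →, go to s2
s2 | a[b]abcaaaa__   read b → write c, move →, go to s1
s1 | ac[a]bcaaaa__   read a → write _, move →, go to s0
s0 | ac_[b]caaaa__   read b → write _, move →, go to s0
s0 | ac__[c]aaaa__   read c → write a, move ←, go to s0
s0 | ac_[_]aaaaa__   read _ → write b, move ←, go to s2
s2 | ac[_]baaaaa__   read _ → write a, move →, go to s2
s2 | aca[b]aaaaa__   read b → write c, move →, go to s1
s1 | acac[a]aaaa__   read a → write _, move →, go to s0
s0 | acac_[a]aaa__   read a → write c, move →, go to s1
s1 | acac_c[a]aa__   read a → write _, move →, go to s0
s0 | acac_c_[a]a__   read a → write c, move →, go to s1
s1 | acac_c_c[a]__   read a → write _, move →, go to s0
s0 | acac_c_c_[_]_   read _ → write b, move ←, go to s2
s2 | acac_c_c[_]b_   read _ → write a, move →, go to s2
s2 | acac_c_ca[b]_   read b → write c, move →, go to s1
s1 | acac_c_cac[_]
The non-blank tape span at halt is acac_c_cac.

acac_c_cac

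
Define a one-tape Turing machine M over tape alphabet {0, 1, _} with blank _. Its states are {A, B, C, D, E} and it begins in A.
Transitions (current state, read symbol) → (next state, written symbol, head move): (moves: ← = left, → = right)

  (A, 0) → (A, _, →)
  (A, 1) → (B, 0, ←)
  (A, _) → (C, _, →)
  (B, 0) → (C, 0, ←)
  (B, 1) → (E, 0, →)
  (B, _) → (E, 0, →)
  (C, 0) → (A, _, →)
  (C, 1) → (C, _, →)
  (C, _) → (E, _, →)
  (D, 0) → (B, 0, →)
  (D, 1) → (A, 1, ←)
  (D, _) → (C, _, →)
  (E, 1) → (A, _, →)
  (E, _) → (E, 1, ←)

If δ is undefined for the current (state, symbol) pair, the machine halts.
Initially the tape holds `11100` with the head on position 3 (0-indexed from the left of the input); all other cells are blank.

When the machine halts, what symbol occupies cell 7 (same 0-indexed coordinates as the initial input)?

1

A | 111[0]0___   read 0 → write _, move →, go to A
A | 111_[0]___   read 0 → write _, move →, go to A
A | 111__[_]__   read _ → write _, move →, go to C
C | 111___[_]_   read _ → write _, move →, go to E
E | 111____[_]   read _ → write 1, move ←, go to E
E | 111___[_]1   read _ → write 1, move ←, go to E
E | 111__[_]11   read _ → write 1, move ←, go to E
E | 111_[_]111   read _ → write 1, move ←, go to E
E | 111[_]1111   read _ → write 1, move ←, go to E
E | 11[1]11111   read 1 → write _, move →, go to A
A | 11_[1]1111   read 1 → write 0, move ←, go to B
B | 11[_]01111   read _ → write 0, move →, go to E
E | 110[0]1111
Cell 7 holds 1 when M halts.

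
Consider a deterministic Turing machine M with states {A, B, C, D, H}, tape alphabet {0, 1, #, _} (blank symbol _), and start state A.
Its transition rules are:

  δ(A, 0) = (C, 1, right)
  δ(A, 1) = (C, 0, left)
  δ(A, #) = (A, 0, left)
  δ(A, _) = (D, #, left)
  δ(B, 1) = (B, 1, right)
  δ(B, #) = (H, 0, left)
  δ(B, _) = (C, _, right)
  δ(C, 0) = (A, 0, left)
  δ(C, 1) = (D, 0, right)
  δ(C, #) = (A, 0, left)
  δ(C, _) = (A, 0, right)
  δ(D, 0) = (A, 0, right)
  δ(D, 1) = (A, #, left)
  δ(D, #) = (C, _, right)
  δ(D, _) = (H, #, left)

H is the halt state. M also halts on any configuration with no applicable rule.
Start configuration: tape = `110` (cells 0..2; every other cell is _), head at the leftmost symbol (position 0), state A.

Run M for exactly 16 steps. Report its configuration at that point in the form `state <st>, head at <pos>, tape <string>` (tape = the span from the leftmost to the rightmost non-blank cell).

state H, head at -4, tape ##00000

A | ____[1]10_   read 1 → write 0, move left, go to C
C | ___[_]010_   read _ → write 0, move right, go to A
A | ___0[0]10_   read 0 → write 1, move right, go to C
C | ___01[1]0_   read 1 → write 0, move right, go to D
D | ___010[0]_   read 0 → write 0, move right, go to A
A | ___0100[_]   read _ → write #, move left, go to D
D | ___010[0]#   read 0 → write 0, move right, go to A
A | ___0100[#]   read # → write 0, move left, go to A
A | ___010[0]0   read 0 → write 1, move right, go to C
C | ___0101[0]   read 0 → write 0, move left, go to A
A | ___010[1]0   read 1 → write 0, move left, go to C
C | ___01[0]00   read 0 → write 0, move left, go to A
A | ___0[1]000   read 1 → write 0, move left, go to C
C | ___[0]0000   read 0 → write 0, move left, go to A
A | __[_]00000   read _ → write #, move left, go to D
D | _[_]#00000   read _ → write #, move left, go to H
H | [_]##00000
After 16 steps: state H, head at -4, tape ##00000.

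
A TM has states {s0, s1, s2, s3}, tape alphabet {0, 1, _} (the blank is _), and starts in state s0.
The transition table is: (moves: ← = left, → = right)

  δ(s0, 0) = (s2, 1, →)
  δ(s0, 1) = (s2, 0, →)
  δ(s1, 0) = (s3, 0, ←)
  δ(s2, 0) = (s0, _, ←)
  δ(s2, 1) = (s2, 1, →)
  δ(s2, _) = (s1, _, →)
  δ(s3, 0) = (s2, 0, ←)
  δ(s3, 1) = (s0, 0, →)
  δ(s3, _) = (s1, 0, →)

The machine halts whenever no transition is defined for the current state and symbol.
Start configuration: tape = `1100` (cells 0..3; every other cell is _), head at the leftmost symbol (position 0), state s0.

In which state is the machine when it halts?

s0

s0 | _[1]100   read 1 → write 0, move →, go to s2
s2 | _0[1]00   read 1 → write 1, move →, go to s2
s2 | _01[0]0   read 0 → write _, move ←, go to s0
s0 | _0[1]_0   read 1 → write 0, move →, go to s2
s2 | _00[_]0   read _ → write _, move →, go to s1
s1 | _00_[0]   read 0 → write 0, move ←, go to s3
s3 | _00[_]0   read _ → write 0, move →, go to s1
s1 | _000[0]   read 0 → write 0, move ←, go to s3
s3 | _00[0]0   read 0 → write 0, move ←, go to s2
s2 | _0[0]00   read 0 → write _, move ←, go to s0
s0 | _[0]_00   read 0 → write 1, move →, go to s2
s2 | _1[_]00   read _ → write _, move →, go to s1
s1 | _1_[0]0   read 0 → write 0, move ←, go to s3
s3 | _1[_]00   read _ → write 0, move →, go to s1
s1 | _10[0]0   read 0 → write 0, move ←, go to s3
s3 | _1[0]00   read 0 → write 0, move ←, go to s2
s2 | _[1]000   read 1 → write 1, move →, go to s2
s2 | _1[0]00   read 0 → write _, move ←, go to s0
s0 | _[1]_00   read 1 → write 0, move →, go to s2
s2 | _0[_]00   read _ → write _, move →, go to s1
s1 | _0_[0]0   read 0 → write 0, move ←, go to s3
s3 | _0[_]00   read _ → write 0, move →, go to s1
s1 | _00[0]0   read 0 → write 0, move ←, go to s3
s3 | _0[0]00   read 0 → write 0, move ←, go to s2
s2 | _[0]000   read 0 → write _, move ←, go to s0
s0 | [_]_000
No transition is defined for (s0, _); M halts in state s0.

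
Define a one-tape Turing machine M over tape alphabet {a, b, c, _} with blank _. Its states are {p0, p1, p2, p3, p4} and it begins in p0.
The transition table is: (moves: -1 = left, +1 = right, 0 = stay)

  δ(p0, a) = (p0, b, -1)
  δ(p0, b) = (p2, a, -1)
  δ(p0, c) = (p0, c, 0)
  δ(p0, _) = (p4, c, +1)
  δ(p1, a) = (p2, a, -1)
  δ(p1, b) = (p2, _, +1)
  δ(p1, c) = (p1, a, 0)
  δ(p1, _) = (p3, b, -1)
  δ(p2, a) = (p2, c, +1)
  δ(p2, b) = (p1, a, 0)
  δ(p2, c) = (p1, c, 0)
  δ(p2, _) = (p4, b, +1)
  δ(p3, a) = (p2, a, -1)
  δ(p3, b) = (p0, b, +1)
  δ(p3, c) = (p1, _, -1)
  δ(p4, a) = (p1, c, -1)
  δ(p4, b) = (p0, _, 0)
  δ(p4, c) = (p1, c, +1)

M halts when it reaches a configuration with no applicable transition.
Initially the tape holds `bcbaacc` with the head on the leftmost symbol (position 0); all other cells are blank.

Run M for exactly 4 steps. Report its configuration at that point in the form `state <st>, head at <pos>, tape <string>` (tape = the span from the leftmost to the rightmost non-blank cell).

state p2, head at 0, tape ccbaacc

state=p0 head=0 tape=_[b]cbaacc   (p0,b)→(p2,a,-1)
state=p2 head=-1 tape=[_]acbaacc   (p2,_)→(p4,b,+1)
state=p4 head=0 tape=b[a]cbaacc   (p4,a)→(p1,c,-1)
state=p1 head=-1 tape=[b]ccbaacc   (p1,b)→(p2,_,+1)
state=p2 head=0 tape=_[c]cbaacc
After 4 steps: state p2, head at 0, tape ccbaacc.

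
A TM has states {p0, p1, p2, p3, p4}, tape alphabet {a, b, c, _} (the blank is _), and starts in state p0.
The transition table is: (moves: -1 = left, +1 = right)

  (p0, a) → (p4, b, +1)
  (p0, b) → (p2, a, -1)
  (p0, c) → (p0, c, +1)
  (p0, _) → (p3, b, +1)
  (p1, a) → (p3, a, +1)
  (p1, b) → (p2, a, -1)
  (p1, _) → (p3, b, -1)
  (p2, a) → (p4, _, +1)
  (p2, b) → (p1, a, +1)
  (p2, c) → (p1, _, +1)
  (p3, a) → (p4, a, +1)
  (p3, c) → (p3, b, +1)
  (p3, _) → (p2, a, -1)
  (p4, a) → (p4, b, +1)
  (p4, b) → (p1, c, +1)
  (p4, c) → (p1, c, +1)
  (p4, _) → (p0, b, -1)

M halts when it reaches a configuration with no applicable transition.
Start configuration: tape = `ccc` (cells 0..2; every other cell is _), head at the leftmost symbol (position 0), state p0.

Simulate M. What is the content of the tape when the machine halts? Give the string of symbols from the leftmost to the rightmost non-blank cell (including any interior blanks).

state=p0 head=0 tape=[c]cc____   (p0,c)→(p0,c,+1)
state=p0 head=1 tape=c[c]c____   (p0,c)→(p0,c,+1)
state=p0 head=2 tape=cc[c]____   (p0,c)→(p0,c,+1)
state=p0 head=3 tape=ccc[_]___   (p0,_)→(p3,b,+1)
state=p3 head=4 tape=cccb[_]__   (p3,_)→(p2,a,-1)
state=p2 head=3 tape=ccc[b]a__   (p2,b)→(p1,a,+1)
state=p1 head=4 tape=ccca[a]__   (p1,a)→(p3,a,+1)
state=p3 head=5 tape=cccaa[_]_   (p3,_)→(p2,a,-1)
state=p2 head=4 tape=ccca[a]a_   (p2,a)→(p4,_,+1)
state=p4 head=5 tape=ccca_[a]_   (p4,a)→(p4,b,+1)
state=p4 head=6 tape=ccca_b[_]   (p4,_)→(p0,b,-1)
state=p0 head=5 tape=ccca_[b]b   (p0,b)→(p2,a,-1)
state=p2 head=4 tape=ccca[_]ab
The non-blank tape span at halt is ccca_ab.

ccca_ab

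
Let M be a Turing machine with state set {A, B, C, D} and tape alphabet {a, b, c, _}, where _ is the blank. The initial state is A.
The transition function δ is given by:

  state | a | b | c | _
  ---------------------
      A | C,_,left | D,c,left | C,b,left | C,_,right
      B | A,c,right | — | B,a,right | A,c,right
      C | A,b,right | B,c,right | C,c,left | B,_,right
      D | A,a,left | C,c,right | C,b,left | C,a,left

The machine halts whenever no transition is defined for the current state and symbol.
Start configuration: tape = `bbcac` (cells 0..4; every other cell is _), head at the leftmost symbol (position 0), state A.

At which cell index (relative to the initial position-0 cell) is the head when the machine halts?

0

A | __[b]bcac   read b → write c, move left, go to D
D | _[_]cbcac   read _ → write a, move left, go to C
C | [_]acbcac   read _ → write _, move right, go to B
B | _[a]cbcac   read a → write c, move right, go to A
A | _c[c]bcac   read c → write b, move left, go to C
C | _[c]bbcac   read c → write c, move left, go to C
C | [_]cbbcac   read _ → write _, move right, go to B
B | _[c]bbcac   read c → write a, move right, go to B
B | _a[b]bcac
At halt the head is at cell 0.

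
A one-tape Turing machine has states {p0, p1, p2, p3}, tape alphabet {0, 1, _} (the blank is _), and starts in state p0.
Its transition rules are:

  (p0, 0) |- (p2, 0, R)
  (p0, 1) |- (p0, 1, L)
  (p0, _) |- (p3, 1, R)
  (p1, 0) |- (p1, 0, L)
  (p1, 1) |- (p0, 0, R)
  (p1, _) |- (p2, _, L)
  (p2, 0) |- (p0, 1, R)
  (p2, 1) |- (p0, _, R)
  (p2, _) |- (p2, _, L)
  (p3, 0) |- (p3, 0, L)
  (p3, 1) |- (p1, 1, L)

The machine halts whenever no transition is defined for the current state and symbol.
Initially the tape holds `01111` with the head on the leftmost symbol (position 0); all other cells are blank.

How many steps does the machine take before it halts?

state=p0 head=0 tape=[0]1111__   (p0,0)→(p2,0,R)
state=p2 head=1 tape=0[1]111__   (p2,1)→(p0,_,R)
state=p0 head=2 tape=0_[1]11__   (p0,1)→(p0,1,L)
state=p0 head=1 tape=0[_]111__   (p0,_)→(p3,1,R)
state=p3 head=2 tape=01[1]11__   (p3,1)→(p1,1,L)
state=p1 head=1 tape=0[1]111__   (p1,1)→(p0,0,R)
state=p0 head=2 tape=00[1]11__   (p0,1)→(p0,1,L)
state=p0 head=1 tape=0[0]111__   (p0,0)→(p2,0,R)
state=p2 head=2 tape=00[1]11__   (p2,1)→(p0,_,R)
state=p0 head=3 tape=00_[1]1__   (p0,1)→(p0,1,L)
state=p0 head=2 tape=00[_]11__   (p0,_)→(p3,1,R)
state=p3 head=3 tape=001[1]1__   (p3,1)→(p1,1,L)
state=p1 head=2 tape=00[1]11__   (p1,1)→(p0,0,R)
state=p0 head=3 tape=000[1]1__   (p0,1)→(p0,1,L)
state=p0 head=2 tape=00[0]11__   (p0,0)→(p2,0,R)
state=p2 head=3 tape=000[1]1__   (p2,1)→(p0,_,R)
state=p0 head=4 tape=000_[1]__   (p0,1)→(p0,1,L)
state=p0 head=3 tape=000[_]1__   (p0,_)→(p3,1,R)
state=p3 head=4 tape=0001[1]__   (p3,1)→(p1,1,L)
state=p1 head=3 tape=000[1]1__   (p1,1)→(p0,0,R)
state=p0 head=4 tape=0000[1]__   (p0,1)→(p0,1,L)
state=p0 head=3 tape=000[0]1__   (p0,0)→(p2,0,R)
state=p2 head=4 tape=0000[1]__   (p2,1)→(p0,_,R)
state=p0 head=5 tape=0000_[_]_   (p0,_)→(p3,1,R)
state=p3 head=6 tape=0000_1[_]
M halts after 24 transitions.

24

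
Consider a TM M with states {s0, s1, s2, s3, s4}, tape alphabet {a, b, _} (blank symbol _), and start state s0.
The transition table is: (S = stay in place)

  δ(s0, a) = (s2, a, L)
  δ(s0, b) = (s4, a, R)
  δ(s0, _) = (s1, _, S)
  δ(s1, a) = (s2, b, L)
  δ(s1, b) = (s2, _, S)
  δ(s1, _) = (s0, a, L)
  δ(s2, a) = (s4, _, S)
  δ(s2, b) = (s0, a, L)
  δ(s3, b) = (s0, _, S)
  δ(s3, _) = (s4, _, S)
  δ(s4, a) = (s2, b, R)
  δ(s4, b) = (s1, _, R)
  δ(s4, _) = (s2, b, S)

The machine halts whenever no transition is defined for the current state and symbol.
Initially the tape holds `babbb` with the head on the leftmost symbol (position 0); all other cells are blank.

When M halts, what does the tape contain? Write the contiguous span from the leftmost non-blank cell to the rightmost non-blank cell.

s0 | [b]abbb_   read b → write a, move R, go to s4
s4 | a[a]bbb_   read a → write b, move R, go to s2
s2 | ab[b]bb_   read b → write a, move L, go to s0
s0 | a[b]abb_   read b → write a, move R, go to s4
s4 | aa[a]bb_   read a → write b, move R, go to s2
s2 | aab[b]b_   read b → write a, move L, go to s0
s0 | aa[b]ab_   read b → write a, move R, go to s4
s4 | aaa[a]b_   read a → write b, move R, go to s2
s2 | aaab[b]_   read b → write a, move L, go to s0
s0 | aaa[b]a_   read b → write a, move R, go to s4
s4 | aaaa[a]_   read a → write b, move R, go to s2
s2 | aaaab[_]
The non-blank tape span at halt is aaaab.

aaaab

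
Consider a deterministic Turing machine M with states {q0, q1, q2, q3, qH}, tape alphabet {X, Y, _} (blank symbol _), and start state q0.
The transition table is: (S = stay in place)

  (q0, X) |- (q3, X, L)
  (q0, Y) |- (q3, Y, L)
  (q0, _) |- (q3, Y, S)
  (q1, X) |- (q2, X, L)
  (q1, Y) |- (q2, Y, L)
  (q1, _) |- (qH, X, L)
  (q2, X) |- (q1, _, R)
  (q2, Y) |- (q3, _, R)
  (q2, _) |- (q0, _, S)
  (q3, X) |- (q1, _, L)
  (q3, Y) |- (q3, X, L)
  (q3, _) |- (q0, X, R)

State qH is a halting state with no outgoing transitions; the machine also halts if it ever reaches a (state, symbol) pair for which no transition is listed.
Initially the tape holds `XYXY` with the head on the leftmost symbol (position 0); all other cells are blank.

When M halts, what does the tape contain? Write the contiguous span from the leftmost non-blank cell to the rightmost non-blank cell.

X_XYXY

q0 | ___[X]YXY   read X → write X, move L, go to q3
q3 | __[_]XYXY   read _ → write X, move R, go to q0
q0 | __X[X]YXY   read X → write X, move L, go to q3
q3 | __[X]XYXY   read X → write _, move L, go to q1
q1 | _[_]_XYXY   read _ → write X, move L, go to qH
qH | [_]X_XYXY
The non-blank tape span at halt is X_XYXY.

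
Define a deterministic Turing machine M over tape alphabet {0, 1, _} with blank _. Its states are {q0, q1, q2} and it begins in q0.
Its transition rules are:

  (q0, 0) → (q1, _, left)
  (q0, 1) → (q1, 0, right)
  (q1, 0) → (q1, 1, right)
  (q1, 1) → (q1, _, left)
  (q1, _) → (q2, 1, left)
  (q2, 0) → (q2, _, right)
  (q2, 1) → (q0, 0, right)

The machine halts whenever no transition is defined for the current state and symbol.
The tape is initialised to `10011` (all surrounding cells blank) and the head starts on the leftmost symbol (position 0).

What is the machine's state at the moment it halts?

state=q0 head=0 tape=[1]0011   (q0,1)→(q1,0,right)
state=q1 head=1 tape=0[0]011   (q1,0)→(q1,1,right)
state=q1 head=2 tape=01[0]11   (q1,0)→(q1,1,right)
state=q1 head=3 tape=011[1]1   (q1,1)→(q1,_,left)
state=q1 head=2 tape=01[1]_1   (q1,1)→(q1,_,left)
state=q1 head=1 tape=0[1]__1   (q1,1)→(q1,_,left)
state=q1 head=0 tape=[0]___1   (q1,0)→(q1,1,right)
state=q1 head=1 tape=1[_]__1   (q1,_)→(q2,1,left)
state=q2 head=0 tape=[1]1__1   (q2,1)→(q0,0,right)
state=q0 head=1 tape=0[1]__1   (q0,1)→(q1,0,right)
state=q1 head=2 tape=00[_]_1   (q1,_)→(q2,1,left)
state=q2 head=1 tape=0[0]1_1   (q2,0)→(q2,_,right)
state=q2 head=2 tape=0_[1]_1   (q2,1)→(q0,0,right)
state=q0 head=3 tape=0_0[_]1
No transition is defined for (q0, _); M halts in state q0.

q0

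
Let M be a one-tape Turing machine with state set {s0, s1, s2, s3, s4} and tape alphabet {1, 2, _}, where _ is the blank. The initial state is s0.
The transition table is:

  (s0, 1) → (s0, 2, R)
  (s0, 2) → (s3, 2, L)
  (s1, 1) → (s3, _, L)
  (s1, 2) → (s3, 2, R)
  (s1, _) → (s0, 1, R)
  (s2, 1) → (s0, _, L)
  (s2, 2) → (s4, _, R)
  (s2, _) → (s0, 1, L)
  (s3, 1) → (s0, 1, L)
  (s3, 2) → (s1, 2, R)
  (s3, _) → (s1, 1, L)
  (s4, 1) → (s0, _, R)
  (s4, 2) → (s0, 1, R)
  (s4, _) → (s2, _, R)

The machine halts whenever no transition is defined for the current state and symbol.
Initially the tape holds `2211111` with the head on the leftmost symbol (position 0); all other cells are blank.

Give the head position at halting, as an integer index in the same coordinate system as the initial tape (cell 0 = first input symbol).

7

state=s0 head=0 tape=__[2]211111_   (s0,2)→(s3,2,L)
state=s3 head=-1 tape=_[_]2211111_   (s3,_)→(s1,1,L)
state=s1 head=-2 tape=[_]12211111_   (s1,_)→(s0,1,R)
state=s0 head=-1 tape=1[1]2211111_   (s0,1)→(s0,2,R)
state=s0 head=0 tape=12[2]211111_   (s0,2)→(s3,2,L)
state=s3 head=-1 tape=1[2]2211111_   (s3,2)→(s1,2,R)
state=s1 head=0 tape=12[2]211111_   (s1,2)→(s3,2,R)
state=s3 head=1 tape=122[2]11111_   (s3,2)→(s1,2,R)
state=s1 head=2 tape=1222[1]1111_   (s1,1)→(s3,_,L)
state=s3 head=1 tape=122[2]_1111_   (s3,2)→(s1,2,R)
state=s1 head=2 tape=1222[_]1111_   (s1,_)→(s0,1,R)
state=s0 head=3 tape=12221[1]111_   (s0,1)→(s0,2,R)
state=s0 head=4 tape=122212[1]11_   (s0,1)→(s0,2,R)
state=s0 head=5 tape=1222122[1]1_   (s0,1)→(s0,2,R)
state=s0 head=6 tape=12221222[1]_   (s0,1)→(s0,2,R)
state=s0 head=7 tape=122212222[_]
At halt the head is at cell 7.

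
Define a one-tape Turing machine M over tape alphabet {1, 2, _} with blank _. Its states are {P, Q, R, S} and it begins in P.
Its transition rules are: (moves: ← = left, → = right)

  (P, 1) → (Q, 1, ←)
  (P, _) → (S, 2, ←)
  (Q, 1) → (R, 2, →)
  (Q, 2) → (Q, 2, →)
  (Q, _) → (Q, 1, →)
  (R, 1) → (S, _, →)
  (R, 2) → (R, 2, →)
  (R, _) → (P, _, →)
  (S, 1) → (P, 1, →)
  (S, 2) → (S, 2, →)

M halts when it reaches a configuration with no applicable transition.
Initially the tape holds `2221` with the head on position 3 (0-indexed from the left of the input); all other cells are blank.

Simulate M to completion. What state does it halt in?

S

P | 222[1]__   read 1 → write 1, move ←, go to Q
Q | 22[2]1__   read 2 → write 2, move →, go to Q
Q | 222[1]__   read 1 → write 2, move →, go to R
R | 2222[_]_   read _ → write _, move →, go to P
P | 2222_[_]   read _ → write 2, move ←, go to S
S | 2222[_]2
No transition is defined for (S, _); M halts in state S.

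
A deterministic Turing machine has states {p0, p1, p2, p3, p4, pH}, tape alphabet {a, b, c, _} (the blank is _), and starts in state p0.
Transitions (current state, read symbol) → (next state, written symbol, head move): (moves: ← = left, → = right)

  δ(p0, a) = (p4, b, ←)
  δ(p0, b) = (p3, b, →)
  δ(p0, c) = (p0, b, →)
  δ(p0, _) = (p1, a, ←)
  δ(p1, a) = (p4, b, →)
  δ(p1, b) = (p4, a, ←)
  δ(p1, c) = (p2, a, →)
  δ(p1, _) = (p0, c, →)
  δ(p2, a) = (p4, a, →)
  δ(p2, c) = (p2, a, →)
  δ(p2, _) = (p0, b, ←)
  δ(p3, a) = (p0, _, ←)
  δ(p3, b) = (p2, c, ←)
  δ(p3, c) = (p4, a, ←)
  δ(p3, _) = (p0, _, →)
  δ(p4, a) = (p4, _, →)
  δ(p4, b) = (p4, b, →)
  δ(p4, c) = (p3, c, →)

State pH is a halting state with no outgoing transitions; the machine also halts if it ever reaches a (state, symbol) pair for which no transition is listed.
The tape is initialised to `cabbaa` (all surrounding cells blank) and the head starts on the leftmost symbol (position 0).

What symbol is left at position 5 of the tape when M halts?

_

state=p0 head=0 tape=[c]abbaa_   (p0,c)→(p0,b,→)
state=p0 head=1 tape=b[a]bbaa_   (p0,a)→(p4,b,←)
state=p4 head=0 tape=[b]bbbaa_   (p4,b)→(p4,b,→)
state=p4 head=1 tape=b[b]bbaa_   (p4,b)→(p4,b,→)
state=p4 head=2 tape=bb[b]baa_   (p4,b)→(p4,b,→)
state=p4 head=3 tape=bbb[b]aa_   (p4,b)→(p4,b,→)
state=p4 head=4 tape=bbbb[a]a_   (p4,a)→(p4,_,→)
state=p4 head=5 tape=bbbb_[a]_   (p4,a)→(p4,_,→)
state=p4 head=6 tape=bbbb__[_]
Cell 5 holds _ when M halts.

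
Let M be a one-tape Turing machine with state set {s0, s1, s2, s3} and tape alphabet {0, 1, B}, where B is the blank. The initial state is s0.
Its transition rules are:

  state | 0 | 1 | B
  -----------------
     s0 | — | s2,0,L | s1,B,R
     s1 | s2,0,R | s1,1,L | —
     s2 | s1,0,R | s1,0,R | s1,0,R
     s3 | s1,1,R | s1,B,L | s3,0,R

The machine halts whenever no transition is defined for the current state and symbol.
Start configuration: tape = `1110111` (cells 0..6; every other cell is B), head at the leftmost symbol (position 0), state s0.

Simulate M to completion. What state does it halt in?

s1

state=s0 head=0 tape=B[1]110111B   (s0,1)→(s2,0,L)
state=s2 head=-1 tape=[B]0110111B   (s2,B)→(s1,0,R)
state=s1 head=0 tape=0[0]110111B   (s1,0)→(s2,0,R)
state=s2 head=1 tape=00[1]10111B   (s2,1)→(s1,0,R)
state=s1 head=2 tape=000[1]0111B   (s1,1)→(s1,1,L)
state=s1 head=1 tape=00[0]10111B   (s1,0)→(s2,0,R)
state=s2 head=2 tape=000[1]0111B   (s2,1)→(s1,0,R)
state=s1 head=3 tape=0000[0]111B   (s1,0)→(s2,0,R)
state=s2 head=4 tape=00000[1]11B   (s2,1)→(s1,0,R)
state=s1 head=5 tape=000000[1]1B   (s1,1)→(s1,1,L)
state=s1 head=4 tape=00000[0]11B   (s1,0)→(s2,0,R)
state=s2 head=5 tape=000000[1]1B   (s2,1)→(s1,0,R)
state=s1 head=6 tape=0000000[1]B   (s1,1)→(s1,1,L)
state=s1 head=5 tape=000000[0]1B   (s1,0)→(s2,0,R)
state=s2 head=6 tape=0000000[1]B   (s2,1)→(s1,0,R)
state=s1 head=7 tape=00000000[B]
No transition is defined for (s1, B); M halts in state s1.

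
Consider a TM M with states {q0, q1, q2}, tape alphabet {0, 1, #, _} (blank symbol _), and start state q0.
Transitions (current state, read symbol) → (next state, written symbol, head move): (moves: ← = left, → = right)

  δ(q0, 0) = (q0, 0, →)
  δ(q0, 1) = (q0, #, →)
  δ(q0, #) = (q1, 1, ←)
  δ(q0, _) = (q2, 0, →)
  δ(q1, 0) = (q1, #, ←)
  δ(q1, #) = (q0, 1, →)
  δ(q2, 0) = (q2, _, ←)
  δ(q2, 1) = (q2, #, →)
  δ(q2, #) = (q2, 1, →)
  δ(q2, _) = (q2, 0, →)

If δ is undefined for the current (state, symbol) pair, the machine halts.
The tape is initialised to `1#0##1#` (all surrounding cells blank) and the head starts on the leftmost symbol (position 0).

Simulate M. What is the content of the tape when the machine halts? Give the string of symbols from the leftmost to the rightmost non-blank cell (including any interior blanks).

1111#1#

state=q0 head=0 tape=[1]#0##1#   (q0,1)→(q0,#,→)
state=q0 head=1 tape=#[#]0##1#   (q0,#)→(q1,1,←)
state=q1 head=0 tape=[#]10##1#   (q1,#)→(q0,1,→)
state=q0 head=1 tape=1[1]0##1#   (q0,1)→(q0,#,→)
state=q0 head=2 tape=1#[0]##1#   (q0,0)→(q0,0,→)
state=q0 head=3 tape=1#0[#]#1#   (q0,#)→(q1,1,←)
state=q1 head=2 tape=1#[0]1#1#   (q1,0)→(q1,#,←)
state=q1 head=1 tape=1[#]#1#1#   (q1,#)→(q0,1,→)
state=q0 head=2 tape=11[#]1#1#   (q0,#)→(q1,1,←)
state=q1 head=1 tape=1[1]11#1#
The non-blank tape span at halt is 1111#1#.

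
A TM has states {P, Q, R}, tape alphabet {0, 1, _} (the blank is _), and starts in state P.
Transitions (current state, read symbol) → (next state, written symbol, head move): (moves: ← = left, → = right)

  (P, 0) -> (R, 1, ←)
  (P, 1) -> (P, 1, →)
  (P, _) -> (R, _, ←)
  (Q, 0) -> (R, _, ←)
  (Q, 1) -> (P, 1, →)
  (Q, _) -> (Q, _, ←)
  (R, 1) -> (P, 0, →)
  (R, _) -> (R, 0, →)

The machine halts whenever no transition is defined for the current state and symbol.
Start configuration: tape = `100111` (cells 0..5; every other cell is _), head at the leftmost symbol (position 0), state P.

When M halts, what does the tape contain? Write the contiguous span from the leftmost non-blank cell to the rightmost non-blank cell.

001110

state=P head=0 tape=[1]00111_   (P,1)→(P,1,→)
state=P head=1 tape=1[0]0111_   (P,0)→(R,1,←)
state=R head=0 tape=[1]10111_   (R,1)→(P,0,→)
state=P head=1 tape=0[1]0111_   (P,1)→(P,1,→)
state=P head=2 tape=01[0]111_   (P,0)→(R,1,←)
state=R head=1 tape=0[1]1111_   (R,1)→(P,0,→)
state=P head=2 tape=00[1]111_   (P,1)→(P,1,→)
state=P head=3 tape=001[1]11_   (P,1)→(P,1,→)
state=P head=4 tape=0011[1]1_   (P,1)→(P,1,→)
state=P head=5 tape=00111[1]_   (P,1)→(P,1,→)
state=P head=6 tape=001111[_]   (P,_)→(R,_,←)
state=R head=5 tape=00111[1]_   (R,1)→(P,0,→)
state=P head=6 tape=001110[_]   (P,_)→(R,_,←)
state=R head=5 tape=00111[0]_
The non-blank tape span at halt is 001110.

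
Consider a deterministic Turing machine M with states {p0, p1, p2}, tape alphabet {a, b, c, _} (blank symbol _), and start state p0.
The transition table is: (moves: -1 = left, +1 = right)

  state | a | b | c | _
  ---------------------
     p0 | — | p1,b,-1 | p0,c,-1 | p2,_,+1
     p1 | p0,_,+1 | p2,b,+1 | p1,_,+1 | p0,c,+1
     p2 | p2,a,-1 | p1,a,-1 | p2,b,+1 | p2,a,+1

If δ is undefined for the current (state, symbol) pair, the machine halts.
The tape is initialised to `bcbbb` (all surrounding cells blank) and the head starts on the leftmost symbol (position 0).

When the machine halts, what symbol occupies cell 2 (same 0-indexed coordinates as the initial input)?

state=p0 head=0 tape=_[b]cbbb   (p0,b)→(p1,b,-1)
state=p1 head=-1 tape=[_]bcbbb   (p1,_)→(p0,c,+1)
state=p0 head=0 tape=c[b]cbbb   (p0,b)→(p1,b,-1)
state=p1 head=-1 tape=[c]bcbbb   (p1,c)→(p1,_,+1)
state=p1 head=0 tape=_[b]cbbb   (p1,b)→(p2,b,+1)
state=p2 head=1 tape=_b[c]bbb   (p2,c)→(p2,b,+1)
state=p2 head=2 tape=_bb[b]bb   (p2,b)→(p1,a,-1)
state=p1 head=1 tape=_b[b]abb   (p1,b)→(p2,b,+1)
state=p2 head=2 tape=_bb[a]bb   (p2,a)→(p2,a,-1)
state=p2 head=1 tape=_b[b]abb   (p2,b)→(p1,a,-1)
state=p1 head=0 tape=_[b]aabb   (p1,b)→(p2,b,+1)
state=p2 head=1 tape=_b[a]abb   (p2,a)→(p2,a,-1)
state=p2 head=0 tape=_[b]aabb   (p2,b)→(p1,a,-1)
state=p1 head=-1 tape=[_]aaabb   (p1,_)→(p0,c,+1)
state=p0 head=0 tape=c[a]aabb
Cell 2 holds a when M halts.

a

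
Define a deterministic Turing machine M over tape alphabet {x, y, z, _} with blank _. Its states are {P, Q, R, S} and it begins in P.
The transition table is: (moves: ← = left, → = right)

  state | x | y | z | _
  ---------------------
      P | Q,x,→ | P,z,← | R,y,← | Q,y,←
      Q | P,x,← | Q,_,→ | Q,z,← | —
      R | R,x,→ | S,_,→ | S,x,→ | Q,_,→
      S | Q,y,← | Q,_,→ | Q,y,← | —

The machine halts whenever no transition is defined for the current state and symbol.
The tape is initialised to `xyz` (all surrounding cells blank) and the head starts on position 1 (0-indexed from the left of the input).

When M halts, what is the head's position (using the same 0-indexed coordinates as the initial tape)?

-2

P | __x[y]z   read y → write z, move ←, go to P
P | __[x]zz   read x → write x, move →, go to Q
Q | __x[z]z   read z → write z, move ←, go to Q
Q | __[x]zz   read x → write x, move ←, go to P
P | _[_]xzz   read _ → write y, move ←, go to Q
Q | [_]yxzz
At halt the head is at cell -2.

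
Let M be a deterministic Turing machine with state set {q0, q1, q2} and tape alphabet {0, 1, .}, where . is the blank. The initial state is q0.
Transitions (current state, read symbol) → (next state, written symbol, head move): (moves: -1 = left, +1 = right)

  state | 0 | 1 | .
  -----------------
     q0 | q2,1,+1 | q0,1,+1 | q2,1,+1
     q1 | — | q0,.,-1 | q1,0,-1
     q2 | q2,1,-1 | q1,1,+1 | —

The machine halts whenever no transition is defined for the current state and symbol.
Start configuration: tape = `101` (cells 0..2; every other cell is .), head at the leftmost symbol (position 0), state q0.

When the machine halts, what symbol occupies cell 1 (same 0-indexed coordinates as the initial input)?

1

q0 | [1]01..   read 1 → write 1, move +1, go to q0
q0 | 1[0]1..   read 0 → write 1, move +1, go to q2
q2 | 11[1]..   read 1 → write 1, move +1, go to q1
q1 | 111[.].   read . → write 0, move -1, go to q1
q1 | 11[1]0.   read 1 → write ., move -1, go to q0
q0 | 1[1].0.   read 1 → write 1, move +1, go to q0
q0 | 11[.]0.   read . → write 1, move +1, go to q2
q2 | 111[0].   read 0 → write 1, move -1, go to q2
q2 | 11[1]1.   read 1 → write 1, move +1, go to q1
q1 | 111[1].   read 1 → write ., move -1, go to q0
q0 | 11[1]..   read 1 → write 1, move +1, go to q0
q0 | 111[.].   read . → write 1, move +1, go to q2
q2 | 1111[.]
Cell 1 holds 1 when M halts.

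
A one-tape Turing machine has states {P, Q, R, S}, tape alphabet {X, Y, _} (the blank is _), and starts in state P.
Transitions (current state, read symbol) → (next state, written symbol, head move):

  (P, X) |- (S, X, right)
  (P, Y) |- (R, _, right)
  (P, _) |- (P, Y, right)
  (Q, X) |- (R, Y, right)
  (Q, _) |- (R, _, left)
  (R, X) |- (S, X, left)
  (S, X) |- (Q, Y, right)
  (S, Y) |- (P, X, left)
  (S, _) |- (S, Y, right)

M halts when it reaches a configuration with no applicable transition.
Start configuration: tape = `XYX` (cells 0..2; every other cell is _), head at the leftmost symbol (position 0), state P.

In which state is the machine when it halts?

state=P head=0 tape=[X]YX_   (P,X)→(S,X,right)
state=S head=1 tape=X[Y]X_   (S,Y)→(P,X,left)
state=P head=0 tape=[X]XX_   (P,X)→(S,X,right)
state=S head=1 tape=X[X]X_   (S,X)→(Q,Y,right)
state=Q head=2 tape=XY[X]_   (Q,X)→(R,Y,right)
state=R head=3 tape=XYY[_]
No transition is defined for (R, _); M halts in state R.

R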